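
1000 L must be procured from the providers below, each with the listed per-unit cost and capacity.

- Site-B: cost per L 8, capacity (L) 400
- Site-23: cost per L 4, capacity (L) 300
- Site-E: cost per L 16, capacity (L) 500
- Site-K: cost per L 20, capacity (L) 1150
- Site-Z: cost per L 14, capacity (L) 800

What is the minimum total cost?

Fill from the cheapest provider first.
Site-23 at 4: take all 300 L — 700 still needed.
Site-B at 8: take all 400 L — 300 still needed.
Site-Z at 14: take 300 of its 800 — requirement met.
Site-E, Site-K: unused.
Cost = 300×4 + 400×8 + 300×14 = 8600.

8600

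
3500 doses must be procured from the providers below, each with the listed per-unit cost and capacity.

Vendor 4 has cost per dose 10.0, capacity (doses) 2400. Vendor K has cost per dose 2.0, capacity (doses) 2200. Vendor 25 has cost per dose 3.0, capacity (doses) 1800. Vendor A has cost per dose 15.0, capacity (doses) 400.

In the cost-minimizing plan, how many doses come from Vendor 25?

Fill from the cheapest provider first.
Take 2200 from Vendor K at 2.0 — need 1300 more.
Take 1300 from Vendor 25 at 3.0 to finish.
Vendor 4, Vendor A: unused.

1300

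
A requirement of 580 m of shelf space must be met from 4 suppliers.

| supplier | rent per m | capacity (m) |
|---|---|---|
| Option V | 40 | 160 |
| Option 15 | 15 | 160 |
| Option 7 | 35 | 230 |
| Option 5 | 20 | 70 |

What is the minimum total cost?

16650

Use suppliers in increasing cost order.
Option 15 at 15: take all 160 m → 420 still needed.
Option 5 (20): use full 70 → 350 m to go.
Option 7 (35): use full 230 → 120 m to go.
Take 120 from Option V at 40 to finish.
Cost = 160×15 + 70×20 + 230×35 + 120×40 = 16650.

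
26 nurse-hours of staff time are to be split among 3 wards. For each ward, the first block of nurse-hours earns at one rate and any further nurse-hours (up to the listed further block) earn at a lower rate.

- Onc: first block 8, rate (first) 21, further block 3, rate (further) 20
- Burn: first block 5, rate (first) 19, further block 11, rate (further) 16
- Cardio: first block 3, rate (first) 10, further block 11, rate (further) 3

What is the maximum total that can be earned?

Rank every tier by rate: Onc/first 21 > Onc/second 20 > Burn/first 19 > Burn/second 16 > Cardio/first 10 > Cardio/second 3.
Onc/first (21): +8 ; 18 left.
Fill Onc second block (3 at 20) ; 15 left.
Fill Burn first block (5 at 19) ; 10 left.
10 remain; put them into Burn second at 16.
Total = 21×8 + 20×3 + 19×5 + 16×10 = 483.

483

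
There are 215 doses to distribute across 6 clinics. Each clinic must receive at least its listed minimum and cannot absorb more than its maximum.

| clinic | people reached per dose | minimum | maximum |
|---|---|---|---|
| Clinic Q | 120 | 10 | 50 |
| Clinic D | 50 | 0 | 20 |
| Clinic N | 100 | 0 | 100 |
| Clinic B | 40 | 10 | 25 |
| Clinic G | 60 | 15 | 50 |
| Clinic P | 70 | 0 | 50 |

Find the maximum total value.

20100

Meeting every minimum uses 10+0+0+10+15+0 = 35 doses, leaving 180.
Highest people reached per dose first: Clinic Q 120 > Clinic N 100 > Clinic P 70 > Clinic G 60 > Clinic D 50 > Clinic B 40.
Clinic Q: +40 to 50 (cap) → 140 left.
Clinic N takes 100 more to reach its cap of 100 → 40 left.
Clinic P has room for 50 more but only 40 remain, so it gets 40.
Total = 120×50 + 100×100 + 40×10 + 60×15 + 70×40 = 20100.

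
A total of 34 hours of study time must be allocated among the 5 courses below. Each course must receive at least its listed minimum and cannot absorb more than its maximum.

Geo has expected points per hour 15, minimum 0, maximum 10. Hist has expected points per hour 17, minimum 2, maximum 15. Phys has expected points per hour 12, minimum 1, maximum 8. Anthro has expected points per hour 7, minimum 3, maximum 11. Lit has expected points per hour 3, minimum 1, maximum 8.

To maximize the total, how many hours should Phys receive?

Meeting every minimum uses 0+2+1+3+1 = 7 hours, leaving 27.
Rank by expected points per hour: Hist 17 > Geo 15 > Phys 12 > Anthro 7 > Lit 3.
Hist takes 13 more to reach its cap of 15 — 14 left.
Geo: +10 to 10 (cap) — 4 left.
Phys: +4 (room for 7) → 5. Pool exhausted.

5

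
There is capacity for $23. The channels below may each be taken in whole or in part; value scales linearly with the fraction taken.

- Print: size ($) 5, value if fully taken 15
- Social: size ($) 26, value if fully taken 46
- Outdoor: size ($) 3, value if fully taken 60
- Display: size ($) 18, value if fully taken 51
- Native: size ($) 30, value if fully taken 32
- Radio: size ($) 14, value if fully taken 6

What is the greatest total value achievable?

117.5

Rank by value-to-size ratio: Outdoor 60/3≈20, Print 15/5≈3, Display 51/18≈2.83, Social 46/26≈1.77, Native 32/30≈1.07, Radio 6/14≈0.429.
Outdoor: take in full, 3 $ for value 60 — 20 left.
All 5 $ of Print fit (value 15) — 15 remain.
15 $ left: a 15/18 share of Display gives 51×15/18 = 42.5.
Total value = 117.5.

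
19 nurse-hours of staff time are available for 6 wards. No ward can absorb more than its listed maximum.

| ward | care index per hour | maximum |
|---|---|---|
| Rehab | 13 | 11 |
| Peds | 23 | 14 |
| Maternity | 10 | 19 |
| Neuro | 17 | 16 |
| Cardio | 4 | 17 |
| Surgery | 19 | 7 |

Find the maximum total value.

417

Rank by care index per hour: Peds 23 > Surgery 19 > Neuro 17 > Rehab 13 > Maternity 10 > Cardio 4.
Give Peds 14 to hit its cap of 14 ; 5 left.
Surgery: +5 (room for 7) → 5. Pool exhausted.
Total = 23×14 + 19×5 = 417.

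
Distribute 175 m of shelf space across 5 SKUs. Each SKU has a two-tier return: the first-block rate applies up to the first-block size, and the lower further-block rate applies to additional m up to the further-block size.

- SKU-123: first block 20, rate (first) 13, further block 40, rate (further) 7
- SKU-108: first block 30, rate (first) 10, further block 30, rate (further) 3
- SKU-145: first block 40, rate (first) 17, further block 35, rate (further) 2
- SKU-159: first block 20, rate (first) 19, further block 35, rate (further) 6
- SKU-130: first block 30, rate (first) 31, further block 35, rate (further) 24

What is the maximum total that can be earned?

Treat each block as its own option and order by rate: SKU-130/T1 31 > SKU-130/T2 24 > SKU-159/T1 19 > SKU-145/T1 17 > SKU-123/T1 13 > SKU-108/T1 10 > SKU-123/T2 7 > SKU-159/T2 6 > SKU-108/T2 3 > SKU-145/T2 2.
SKU-130/T1 (31): +30 → 145 left.
SKU-130 T2 at 24: fill all 35 → 110 left.
SKU-159/T1 (19): +20 → 90 left.
SKU-145 T1 at 17: fill all 40 → 50 left.
SKU-123/T1 (13): +20 → 30 left.
SKU-108 T1 at 10: fill all 30 → 0 left.
Total = 31×30 + 24×35 + 19×20 + 17×40 + 13×20 + 10×30 = 3390.

3390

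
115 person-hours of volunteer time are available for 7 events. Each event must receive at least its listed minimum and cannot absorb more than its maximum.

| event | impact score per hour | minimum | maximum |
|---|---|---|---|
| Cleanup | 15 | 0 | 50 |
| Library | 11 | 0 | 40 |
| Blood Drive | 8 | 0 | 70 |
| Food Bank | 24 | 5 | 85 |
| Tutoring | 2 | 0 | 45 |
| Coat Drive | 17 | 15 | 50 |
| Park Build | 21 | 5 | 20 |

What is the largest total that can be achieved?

Meeting every minimum uses 0+0+0+5+0+15+5 = 25 person-hours, leaving 90.
Highest impact score per hour first: Food Bank 24 > Park Build 21 > Coat Drive 17 > Cleanup 15 > Library 11 > Blood Drive 8 > Tutoring 2.
Food Bank: +80 to 85 (cap) — 10 left.
Park Build: +10 (room for 15) → 15. Pool exhausted.
Total = 24×85 + 17×15 + 21×15 = 2610.

2610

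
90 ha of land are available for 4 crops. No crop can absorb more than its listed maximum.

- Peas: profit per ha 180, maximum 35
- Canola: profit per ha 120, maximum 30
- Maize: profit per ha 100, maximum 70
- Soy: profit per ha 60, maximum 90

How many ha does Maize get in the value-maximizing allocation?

25

Order the crops by profit per ha: Peas 180 > Canola 120 > Maize 100 > Soy 60.
Peas takes 35 to reach its cap of 35 ; 55 left.
Canola: +30 to 30 (cap) ; 25 left.
Maize: +25 (room for 70) → 25. Pool exhausted.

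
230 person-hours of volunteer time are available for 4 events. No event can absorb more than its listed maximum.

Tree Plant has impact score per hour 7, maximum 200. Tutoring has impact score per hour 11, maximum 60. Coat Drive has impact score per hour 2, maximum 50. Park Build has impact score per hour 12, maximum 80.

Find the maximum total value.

2250

Highest impact score per hour first: Park Build 12 > Tutoring 11 > Tree Plant 7 > Coat Drive 2.
Give Park Build 80 to hit its cap of 80 ; 150 left.
Give Tutoring 60 to hit its cap of 60 ; 90 left.
Tree Plant has room for 200 but only 90 remain, so it gets 90.
Total = 7×90 + 11×60 + 12×80 = 2250.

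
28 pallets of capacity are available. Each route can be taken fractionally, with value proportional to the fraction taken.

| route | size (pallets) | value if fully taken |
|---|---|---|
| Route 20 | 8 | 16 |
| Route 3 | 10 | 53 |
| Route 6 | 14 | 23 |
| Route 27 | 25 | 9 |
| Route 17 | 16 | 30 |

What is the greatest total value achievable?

87.75

Best value per unit of size first: Route 3 53/10≈5.3, Route 20 16/8≈2, Route 17 30/16≈1.88, Route 6 23/14≈1.64, Route 27 9/25≈0.36.
Route 3: take in full, 10 pallets for value 53 → 18 left.
Route 20: take in full, 8 pallets for value 16 → 10 left.
Fill the last 10 pallets with part of Route 17: 10/16 of it earns 18.75.
Total value = 87.75.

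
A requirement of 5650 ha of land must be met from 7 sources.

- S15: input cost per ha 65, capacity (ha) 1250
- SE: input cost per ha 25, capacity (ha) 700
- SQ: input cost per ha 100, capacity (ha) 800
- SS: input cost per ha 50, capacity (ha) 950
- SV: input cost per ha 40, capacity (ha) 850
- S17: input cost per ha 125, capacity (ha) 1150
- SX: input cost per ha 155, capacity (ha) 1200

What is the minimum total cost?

Use sources in increasing cost order.
SE (25): use full 700 — 4950 ha to go.
Take 850 from SV at 40 — need 4100 more.
Take 950 from SS at 50 — need 3150 more.
Take 1250 from S15 at 65 — need 1900 more.
SQ (100): use full 800 — 1100 ha to go.
S17 at 125: take 1100 of its 1150 — requirement met.
SX: unused.
Cost = 700×25 + 850×40 + 950×50 + 1250×65 + 800×100 + 1100×125 = 397750.

397750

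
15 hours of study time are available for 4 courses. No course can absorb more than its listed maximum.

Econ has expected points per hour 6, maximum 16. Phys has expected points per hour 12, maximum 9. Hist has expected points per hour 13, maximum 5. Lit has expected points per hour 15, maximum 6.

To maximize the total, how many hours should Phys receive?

Order the courses by expected points per hour: Lit 15 > Hist 13 > Phys 12 > Econ 6.
Lit: +6 to 6 (cap) ; 9 left.
Hist: +5 to 5 (cap) ; 4 left.
Phys has room for 9 but only 4 remain, so it gets 4.

4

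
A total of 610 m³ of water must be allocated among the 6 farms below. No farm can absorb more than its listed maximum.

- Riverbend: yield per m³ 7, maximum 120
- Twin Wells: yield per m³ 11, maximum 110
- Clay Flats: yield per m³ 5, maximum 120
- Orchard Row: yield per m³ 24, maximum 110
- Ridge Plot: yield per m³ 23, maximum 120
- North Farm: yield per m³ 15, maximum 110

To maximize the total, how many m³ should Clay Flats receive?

Rank by yield per m³: Orchard Row 24 > Ridge Plot 23 > North Farm 15 > Twin Wells 11 > Riverbend 7 > Clay Flats 5.
Orchard Row: +110 to 110 (cap) — 500 left.
Give Ridge Plot 120 to hit its cap of 120 — 380 left.
Give North Farm 110 to hit its cap of 110 — 270 left.
Twin Wells: +110 to 110 (cap) — 160 left.
Riverbend takes 120 to reach its cap of 120 — 40 left.
Clay Flats: +40 (room for 120) → 40. Pool exhausted.

40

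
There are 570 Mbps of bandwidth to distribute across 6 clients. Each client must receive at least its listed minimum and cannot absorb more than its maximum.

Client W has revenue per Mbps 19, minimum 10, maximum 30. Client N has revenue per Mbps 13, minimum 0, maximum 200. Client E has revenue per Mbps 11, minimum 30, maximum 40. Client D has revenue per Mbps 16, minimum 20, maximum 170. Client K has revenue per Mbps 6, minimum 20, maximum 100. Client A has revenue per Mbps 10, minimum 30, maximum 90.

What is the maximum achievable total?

Meeting every minimum uses 10+0+30+20+20+30 = 110 Mbps, leaving 460.
Order the clients by revenue per Mbps: Client W 19 > Client D 16 > Client N 13 > Client E 11 > Client A 10 > Client K 6.
Give Client W 20 more to hit its cap of 30 → 440 left.
Give Client D 150 more to hit its cap of 170 → 290 left.
Client N: +200 to 200 (cap) → 90 left.
Give Client E 10 more to hit its cap of 40 → 80 left.
Client A takes 60 more to reach its cap of 90 → 20 left.
Client K: +20 (room for 80) → 40. Pool exhausted.
Total = 19×30 + 13×200 + 11×40 + 16×170 + 6×40 + 10×90 = 7470.

7470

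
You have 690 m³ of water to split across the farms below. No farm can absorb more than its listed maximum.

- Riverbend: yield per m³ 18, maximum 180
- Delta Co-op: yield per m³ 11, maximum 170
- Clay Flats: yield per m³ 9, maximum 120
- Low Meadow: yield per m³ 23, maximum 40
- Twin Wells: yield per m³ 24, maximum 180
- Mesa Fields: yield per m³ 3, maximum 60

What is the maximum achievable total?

Order the farms by yield per m³: Twin Wells 24 > Low Meadow 23 > Riverbend 18 > Delta Co-op 11 > Clay Flats 9 > Mesa Fields 3.
Twin Wells: +180 to 180 (cap) — 510 left.
Low Meadow: +40 to 40 (cap) — 470 left.
Riverbend takes 180 to reach its cap of 180 — 290 left.
Give Delta Co-op 170 to hit its cap of 170 — 120 left.
Give Clay Flats 120 to hit its cap of 120 — 0 left.
Total = 18×180 + 11×170 + 9×120 + 23×40 + 24×180 = 11430.

11430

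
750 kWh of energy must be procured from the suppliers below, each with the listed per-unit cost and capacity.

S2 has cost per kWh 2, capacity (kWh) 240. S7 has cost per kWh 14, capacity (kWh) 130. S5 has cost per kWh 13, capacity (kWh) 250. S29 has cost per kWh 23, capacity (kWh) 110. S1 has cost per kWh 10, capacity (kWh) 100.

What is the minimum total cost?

Fill from the cheapest supplier first.
S2 (2): use full 240 → 510 kWh to go.
S1 (10): use full 100 → 410 kWh to go.
S5 (13): use full 250 → 160 kWh to go.
Take 130 from S7 at 14 → need 30 more.
S29 (23): take the remaining 30 → done.
Cost = 240×2 + 100×10 + 250×13 + 130×14 + 30×23 = 7240.

7240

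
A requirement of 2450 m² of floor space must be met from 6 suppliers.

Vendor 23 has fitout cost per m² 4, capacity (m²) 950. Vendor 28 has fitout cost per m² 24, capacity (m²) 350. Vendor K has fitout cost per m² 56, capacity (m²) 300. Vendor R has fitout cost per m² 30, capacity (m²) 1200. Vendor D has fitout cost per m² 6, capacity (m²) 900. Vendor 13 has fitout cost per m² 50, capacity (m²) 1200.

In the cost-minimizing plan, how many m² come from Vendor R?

250

Fill from the cheapest supplier first.
Vendor 23 at 4: take all 950 m² → 1500 still needed.
Vendor D at 6: take all 900 m² → 600 still needed.
Vendor 28 at 24: take all 350 m² → 250 still needed.
Vendor R at 30: take 250 of its 1200 → requirement met.
Vendor 13, Vendor K: unused.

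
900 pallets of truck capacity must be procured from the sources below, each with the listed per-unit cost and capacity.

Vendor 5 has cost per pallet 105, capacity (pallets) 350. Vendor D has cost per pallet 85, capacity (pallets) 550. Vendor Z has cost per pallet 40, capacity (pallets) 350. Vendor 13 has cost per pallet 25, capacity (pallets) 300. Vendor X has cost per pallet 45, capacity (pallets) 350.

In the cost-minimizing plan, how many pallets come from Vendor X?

250

Fill from the cheapest source first.
Vendor 13 at 25: take all 300 pallets → 600 still needed.
Vendor Z at 40: take all 350 pallets → 250 still needed.
Vendor X at 45: take 250 of its 350 → requirement met.
Vendor D, Vendor 5: unused.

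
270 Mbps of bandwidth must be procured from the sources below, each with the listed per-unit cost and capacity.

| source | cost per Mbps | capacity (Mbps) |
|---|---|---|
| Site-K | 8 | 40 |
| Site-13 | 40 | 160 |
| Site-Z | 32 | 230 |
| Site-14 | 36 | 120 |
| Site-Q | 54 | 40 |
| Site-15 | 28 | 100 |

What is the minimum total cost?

7280

Use sources in increasing cost order.
Site-K at 8: take all 40 Mbps → 230 still needed.
Take 100 from Site-15 at 28 → need 130 more.
Take 130 from Site-Z at 32 to finish.
Site-14, Site-13, Site-Q: unused.
Cost = 40×8 + 100×28 + 130×32 = 7280.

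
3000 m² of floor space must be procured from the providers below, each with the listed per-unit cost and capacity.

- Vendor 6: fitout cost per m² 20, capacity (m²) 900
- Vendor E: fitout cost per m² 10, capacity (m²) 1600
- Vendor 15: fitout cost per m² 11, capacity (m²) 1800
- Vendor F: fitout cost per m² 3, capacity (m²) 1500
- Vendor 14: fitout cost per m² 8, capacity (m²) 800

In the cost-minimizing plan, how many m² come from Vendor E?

Fill from the cheapest provider first.
Vendor F at 3: take all 1500 m² → 1500 still needed.
Vendor 14 at 8: take all 800 m² → 700 still needed.
Take 700 from Vendor E at 10 to finish.
Vendor 15, Vendor 6: unused.

700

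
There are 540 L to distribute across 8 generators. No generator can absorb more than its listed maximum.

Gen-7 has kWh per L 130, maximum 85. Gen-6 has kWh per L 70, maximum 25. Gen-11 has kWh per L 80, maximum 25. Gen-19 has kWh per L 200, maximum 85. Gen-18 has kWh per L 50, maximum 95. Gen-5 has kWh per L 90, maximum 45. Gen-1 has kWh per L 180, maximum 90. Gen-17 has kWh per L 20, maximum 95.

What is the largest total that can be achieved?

58600

Rank by kWh per L: Gen-19 200 > Gen-1 180 > Gen-7 130 > Gen-5 90 > Gen-11 80 > Gen-6 70 > Gen-18 50 > Gen-17 20.
Give Gen-19 85 to hit its cap of 85 → 455 left.
Gen-1 takes 90 to reach its cap of 90 → 365 left.
Give Gen-7 85 to hit its cap of 85 → 280 left.
Give Gen-5 45 to hit its cap of 45 → 235 left.
Give Gen-11 25 to hit its cap of 25 → 210 left.
Gen-6 takes 25 to reach its cap of 25 → 185 left.
Give Gen-18 95 to hit its cap of 95 → 90 left.
Gen-17: +90 (room for 95) → 90. Pool exhausted.
Total = 130×85 + 70×25 + 80×25 + 200×85 + 50×95 + 90×45 + 180×90 + 20×90 = 58600.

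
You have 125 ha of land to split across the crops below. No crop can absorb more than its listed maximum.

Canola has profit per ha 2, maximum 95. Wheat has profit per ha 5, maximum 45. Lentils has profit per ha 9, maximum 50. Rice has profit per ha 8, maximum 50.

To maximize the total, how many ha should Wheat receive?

25

Highest profit per ha first: Lentils 9 > Rice 8 > Wheat 5 > Canola 2.
Lentils takes 50 to reach its cap of 50 ; 75 left.
Rice takes 50 to reach its cap of 50 ; 25 left.
Wheat has room for 45 but only 25 remain, so it gets 25.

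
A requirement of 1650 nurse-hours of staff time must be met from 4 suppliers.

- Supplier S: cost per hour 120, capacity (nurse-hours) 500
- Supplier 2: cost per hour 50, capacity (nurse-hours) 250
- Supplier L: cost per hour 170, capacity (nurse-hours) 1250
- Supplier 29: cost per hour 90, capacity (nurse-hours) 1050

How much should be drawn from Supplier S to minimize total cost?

350

Use suppliers in increasing cost order.
Supplier 2 (50): use full 250 → 1400 nurse-hours to go.
Supplier 29 (90): use full 1050 → 350 nurse-hours to go.
Take 350 from Supplier S at 120 to finish.
Supplier L: unused.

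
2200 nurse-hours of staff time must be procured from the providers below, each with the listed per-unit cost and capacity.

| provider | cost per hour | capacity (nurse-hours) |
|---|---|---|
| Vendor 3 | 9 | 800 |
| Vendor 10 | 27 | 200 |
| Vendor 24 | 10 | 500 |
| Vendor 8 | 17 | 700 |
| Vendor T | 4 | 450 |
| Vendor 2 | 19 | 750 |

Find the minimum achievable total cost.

Cheapest first:
Vendor T at 4: take all 450 nurse-hours ; 1750 still needed.
Vendor 3 at 9: take all 800 nurse-hours ; 950 still needed.
Vendor 24 (10): use full 500 ; 450 nurse-hours to go.
Vendor 8 (17): take the remaining 450 ; done.
Vendor 2, Vendor 10: unused.
Cost = 450×4 + 800×9 + 500×10 + 450×17 = 21650.

21650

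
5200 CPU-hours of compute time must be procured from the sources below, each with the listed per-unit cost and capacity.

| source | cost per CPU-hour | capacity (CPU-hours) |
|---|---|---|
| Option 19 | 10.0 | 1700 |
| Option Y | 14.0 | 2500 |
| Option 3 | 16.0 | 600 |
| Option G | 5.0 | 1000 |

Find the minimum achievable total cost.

57000

Fill from the cheapest source first.
Option G (5.0): use full 1000 — 4200 CPU-hours to go.
Option 19 (10.0): use full 1700 — 2500 CPU-hours to go.
Option Y (14.0): use full 2500 — 0 CPU-hours to go.
Option 3: unused.
Cost = 1000×5.0 + 1700×10.0 + 2500×14.0 = 57000.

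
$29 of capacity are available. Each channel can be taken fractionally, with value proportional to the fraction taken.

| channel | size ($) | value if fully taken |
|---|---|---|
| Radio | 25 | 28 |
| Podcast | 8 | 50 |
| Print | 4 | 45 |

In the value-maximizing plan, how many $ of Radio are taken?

17

Sort by value density: Print 45/4≈11.2, Podcast 50/8≈6.25, Radio 28/25≈1.12.
Take all of Print (4 $, value 45) ; 25 $ left.
All 8 $ of Podcast fit (value 50) ; 17 remain.
Only 17 $ remain; take 17/25 of Radio for value 28×17/25 = 19.04.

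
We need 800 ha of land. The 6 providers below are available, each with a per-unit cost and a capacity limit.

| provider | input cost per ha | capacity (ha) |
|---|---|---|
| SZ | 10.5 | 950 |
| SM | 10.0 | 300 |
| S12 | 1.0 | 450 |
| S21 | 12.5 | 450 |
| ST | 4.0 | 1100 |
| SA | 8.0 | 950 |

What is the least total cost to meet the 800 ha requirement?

1850

Use providers in increasing cost order.
Take 450 from S12 at 1.0 — need 350 more.
ST (4.0): take the remaining 350 — done.
SA, SM, SZ, S21: unused.
Cost = 450×1.0 + 350×4.0 = 1850.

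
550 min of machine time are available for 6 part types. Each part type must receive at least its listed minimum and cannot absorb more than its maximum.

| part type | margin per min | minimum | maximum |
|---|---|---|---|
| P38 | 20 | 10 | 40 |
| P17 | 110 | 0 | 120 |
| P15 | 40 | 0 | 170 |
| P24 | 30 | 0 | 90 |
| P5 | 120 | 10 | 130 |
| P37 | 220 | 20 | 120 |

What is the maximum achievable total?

Meeting every minimum uses 10+0+0+0+10+20 = 40 min, leaving 510.
Order the part types by margin per min: P37 220 > P5 120 > P17 110 > P15 40 > P24 30 > P38 20.
Give P37 100 more to hit its cap of 120 — 410 left.
Give P5 120 more to hit its cap of 130 — 290 left.
P17: +120 to 120 (cap) — 170 left.
P15 takes 170 more to reach its cap of 170 — 0 left.
Total = 20×10 + 110×120 + 40×170 + 120×130 + 220×120 = 62200.

62200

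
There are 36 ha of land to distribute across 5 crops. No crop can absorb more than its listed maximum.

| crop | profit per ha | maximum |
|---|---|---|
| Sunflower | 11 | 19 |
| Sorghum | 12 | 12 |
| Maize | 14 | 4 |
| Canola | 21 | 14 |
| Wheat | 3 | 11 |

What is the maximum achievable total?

Rank by profit per ha: Canola 21 > Maize 14 > Sorghum 12 > Sunflower 11 > Wheat 3.
Canola takes 14 to reach its cap of 14 — 22 left.
Maize: +4 to 4 (cap) — 18 left.
Give Sorghum 12 to hit its cap of 12 — 6 left.
Only 6 left; Sunflower takes them to reach 6.
Total = 11×6 + 12×12 + 14×4 + 21×14 = 560.

560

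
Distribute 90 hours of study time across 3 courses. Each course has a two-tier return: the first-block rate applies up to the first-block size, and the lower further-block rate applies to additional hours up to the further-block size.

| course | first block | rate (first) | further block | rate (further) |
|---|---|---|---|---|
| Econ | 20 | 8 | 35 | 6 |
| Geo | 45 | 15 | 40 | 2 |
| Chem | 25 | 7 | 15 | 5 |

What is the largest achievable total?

1010

Rank every tier by rate: Geo/T1 15 > Econ/T1 8 > Chem/T1 7 > Econ/T2 6 > Chem/T2 5 > Geo/T2 2.
Geo T1 at 15: fill all 45 ; 45 left.
Econ T1 at 8: fill all 20 ; 25 left.
Chem T1 at 7: fill all 25 ; 0 left.
Total = 15×45 + 8×20 + 7×25 = 1010.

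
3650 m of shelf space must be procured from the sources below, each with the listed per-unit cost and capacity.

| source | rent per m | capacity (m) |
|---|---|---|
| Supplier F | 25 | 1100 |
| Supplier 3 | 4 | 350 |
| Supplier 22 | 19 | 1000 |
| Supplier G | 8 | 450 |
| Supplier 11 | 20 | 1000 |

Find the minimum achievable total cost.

Use sources in increasing cost order.
Supplier 3 (4): use full 350 — 3300 m to go.
Take 450 from Supplier G at 8 — need 2850 more.
Supplier 22 (19): use full 1000 — 1850 m to go.
Supplier 11 (20): use full 1000 — 850 m to go.
Take 850 from Supplier F at 25 to finish.
Cost = 350×4 + 450×8 + 1000×19 + 1000×20 + 850×25 = 65250.

65250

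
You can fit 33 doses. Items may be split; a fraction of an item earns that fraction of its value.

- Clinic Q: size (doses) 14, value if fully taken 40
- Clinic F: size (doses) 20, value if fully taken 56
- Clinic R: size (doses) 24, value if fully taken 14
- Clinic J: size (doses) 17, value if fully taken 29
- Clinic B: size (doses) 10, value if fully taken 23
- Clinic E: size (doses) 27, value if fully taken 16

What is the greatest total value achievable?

93.2

Best value per unit of size first: Clinic Q 40/14≈2.86, Clinic F 56/20≈2.8, Clinic B 23/10≈2.3, Clinic J 29/17≈1.71, Clinic E 16/27≈0.593, Clinic R 14/24≈0.583.
All 14 doses of Clinic Q fit (value 40) ; 19 remain.
Only 19 doses remain; take 19/20 of Clinic F for value 56×19/20 = 53.2.
Total value = 93.2.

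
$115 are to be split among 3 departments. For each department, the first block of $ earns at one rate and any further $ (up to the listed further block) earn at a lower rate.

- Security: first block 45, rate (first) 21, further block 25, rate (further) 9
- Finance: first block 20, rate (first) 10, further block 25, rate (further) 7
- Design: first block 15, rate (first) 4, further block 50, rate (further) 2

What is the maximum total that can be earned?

Order all 6 blocks by rate: Security/tier1 21 > Finance/tier1 10 > Security/tier2 9 > Finance/tier2 7 > Design/tier1 4 > Design/tier2 2.
Security tier1 at 21: fill all 45 ; 70 left.
Fill Finance tier1 block (20 at 10) ; 50 left.
Security tier2 at 9: fill all 25 ; 25 left.
Finance/tier2 (7): +25 ; 0 left.
Total = 21×45 + 10×20 + 9×25 + 7×25 = 1545.

1545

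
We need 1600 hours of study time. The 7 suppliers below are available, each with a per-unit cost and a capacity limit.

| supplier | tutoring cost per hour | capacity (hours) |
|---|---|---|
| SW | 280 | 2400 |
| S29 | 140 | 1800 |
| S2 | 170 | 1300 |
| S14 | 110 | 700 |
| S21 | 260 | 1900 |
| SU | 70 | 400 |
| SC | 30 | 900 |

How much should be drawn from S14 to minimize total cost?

300

Use suppliers in increasing cost order.
SC (30): use full 900 — 700 hours to go.
SU at 70: take all 400 hours — 300 still needed.
S14 at 110: take 300 of its 700 — requirement met.
S29, S2, S21, SW: unused.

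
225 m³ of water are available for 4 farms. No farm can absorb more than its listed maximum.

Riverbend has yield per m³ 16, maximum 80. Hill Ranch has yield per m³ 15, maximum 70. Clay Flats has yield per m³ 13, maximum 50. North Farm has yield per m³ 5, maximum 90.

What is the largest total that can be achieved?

Highest yield per m³ first: Riverbend 16 > Hill Ranch 15 > Clay Flats 13 > North Farm 5.
Riverbend: +80 to 80 (cap) ; 145 left.
Give Hill Ranch 70 to hit its cap of 70 ; 75 left.
Clay Flats: +50 to 50 (cap) ; 25 left.
North Farm: +25 (room for 90) → 25. Pool exhausted.
Total = 16×80 + 15×70 + 13×50 + 5×25 = 3105.

3105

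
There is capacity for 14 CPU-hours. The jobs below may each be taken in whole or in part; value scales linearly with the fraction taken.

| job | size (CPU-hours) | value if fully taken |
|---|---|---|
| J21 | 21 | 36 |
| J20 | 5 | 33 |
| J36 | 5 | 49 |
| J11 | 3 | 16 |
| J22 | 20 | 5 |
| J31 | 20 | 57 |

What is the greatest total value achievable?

Sort by value density: J36 49/5≈9.8, J20 33/5≈6.6, J11 16/3≈5.33, J31 57/20≈2.85, J21 36/21≈1.71, J22 5/20≈0.25.
J36: take in full, 5 CPU-hours for value 49 → 9 left.
J20: take in full, 5 CPU-hours for value 33 → 4 left.
Take all of J11 (3 CPU-hours, value 16) → 1 CPU-hours left.
1 CPU-hours left: a 1/20 share of J31 gives 57×1/20 = 2.85.
Total value = 100.85.

100.85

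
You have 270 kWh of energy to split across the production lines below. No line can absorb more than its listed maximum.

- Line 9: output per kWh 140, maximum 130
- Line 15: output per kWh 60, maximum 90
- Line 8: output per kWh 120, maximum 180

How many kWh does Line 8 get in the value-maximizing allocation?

Order the production lines by output per kWh: Line 9 140 > Line 8 120 > Line 15 60.
Give Line 9 130 to hit its cap of 130 → 140 left.
Only 140 left; Line 8 takes them to reach 140.

140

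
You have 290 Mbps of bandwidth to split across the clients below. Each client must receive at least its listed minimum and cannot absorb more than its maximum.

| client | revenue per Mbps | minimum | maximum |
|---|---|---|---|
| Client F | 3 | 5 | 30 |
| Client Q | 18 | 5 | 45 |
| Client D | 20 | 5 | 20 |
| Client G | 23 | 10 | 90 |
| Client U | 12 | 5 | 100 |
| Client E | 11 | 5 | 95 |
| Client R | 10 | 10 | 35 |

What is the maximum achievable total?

Meeting every minimum uses 5+5+5+10+5+5+10 = 45 Mbps, leaving 245.
Rank by revenue per Mbps: Client G 23 > Client D 20 > Client Q 18 > Client U 12 > Client E 11 > Client R 10 > Client F 3.
Client G takes 80 more to reach its cap of 90 ; 165 left.
Client D: +15 to 20 (cap) ; 150 left.
Client Q: +40 to 45 (cap) ; 110 left.
Client U takes 95 more to reach its cap of 100 ; 15 left.
Client E has room for 90 more but only 15 remain, so it gets 20.
Total = 3×5 + 18×45 + 20×20 + 23×90 + 12×100 + 11×20 + 10×10 = 4815.

4815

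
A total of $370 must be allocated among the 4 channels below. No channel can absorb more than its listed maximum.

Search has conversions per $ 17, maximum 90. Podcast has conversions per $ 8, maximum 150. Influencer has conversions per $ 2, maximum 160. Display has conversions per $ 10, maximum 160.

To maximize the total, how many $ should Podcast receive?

120

Rank by conversions per $: Search 17 > Display 10 > Podcast 8 > Influencer 2.
Search takes 90 to reach its cap of 90 — 280 left.
Give Display 160 to hit its cap of 160 — 120 left.
Only 120 left; Podcast takes them to reach 120.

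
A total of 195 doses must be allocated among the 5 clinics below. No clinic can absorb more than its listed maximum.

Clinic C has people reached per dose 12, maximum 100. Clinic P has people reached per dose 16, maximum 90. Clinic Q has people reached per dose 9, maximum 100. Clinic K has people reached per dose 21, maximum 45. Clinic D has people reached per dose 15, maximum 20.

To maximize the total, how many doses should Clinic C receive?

Order the clinics by people reached per dose: Clinic K 21 > Clinic P 16 > Clinic D 15 > Clinic C 12 > Clinic Q 9.
Clinic K takes 45 to reach its cap of 45 ; 150 left.
Clinic P takes 90 to reach its cap of 90 ; 60 left.
Clinic D: +20 to 20 (cap) ; 40 left.
Only 40 left; Clinic C takes them to reach 40.

40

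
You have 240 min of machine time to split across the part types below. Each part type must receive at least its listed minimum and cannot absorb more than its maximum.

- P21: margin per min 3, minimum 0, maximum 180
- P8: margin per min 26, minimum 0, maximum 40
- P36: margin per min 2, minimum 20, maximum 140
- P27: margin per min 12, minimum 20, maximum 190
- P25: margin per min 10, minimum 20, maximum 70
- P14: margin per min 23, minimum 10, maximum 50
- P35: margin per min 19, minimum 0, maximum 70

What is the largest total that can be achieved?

Meeting every minimum uses 0+0+20+20+20+10+0 = 70 min, leaving 170.
Highest margin per min first: P8 26 > P14 23 > P35 19 > P27 12 > P25 10 > P21 3 > P36 2.
P8: +40 to 40 (cap) — 130 left.
P14: +40 to 50 (cap) — 90 left.
P35: +70 to 70 (cap) — 20 left.
P27 has room for 170 more but only 20 remain, so it gets 40.
Total = 26×40 + 2×20 + 12×40 + 10×20 + 23×50 + 19×70 = 4240.

4240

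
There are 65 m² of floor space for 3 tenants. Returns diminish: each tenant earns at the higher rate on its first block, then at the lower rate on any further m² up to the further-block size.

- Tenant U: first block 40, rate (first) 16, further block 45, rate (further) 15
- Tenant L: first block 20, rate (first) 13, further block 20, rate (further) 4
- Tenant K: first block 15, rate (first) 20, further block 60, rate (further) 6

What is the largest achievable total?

1090

Order all 6 blocks by rate: Tenant K/T1 20 > Tenant U/T1 16 > Tenant U/T2 15 > Tenant L/T1 13 > Tenant K/T2 6 > Tenant L/T2 4.
Fill Tenant K T1 block (15 at 20) ; 50 left.
Fill Tenant U T1 block (40 at 16) ; 10 left.
Tenant U/T2: +10 of 45 at 15; pool empty.
Total = 20×15 + 16×40 + 15×10 = 1090.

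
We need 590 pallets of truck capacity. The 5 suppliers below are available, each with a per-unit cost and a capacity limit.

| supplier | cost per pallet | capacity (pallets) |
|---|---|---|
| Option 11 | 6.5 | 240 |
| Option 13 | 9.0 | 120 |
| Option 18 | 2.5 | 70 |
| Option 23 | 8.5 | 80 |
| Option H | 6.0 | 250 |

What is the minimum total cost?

Cheapest first:
Option 18 (2.5): use full 70 — 520 pallets to go.
Option H (6.0): use full 250 — 270 pallets to go.
Take 240 from Option 11 at 6.5 — need 30 more.
Take 30 from Option 23 at 8.5 to finish.
Option 13: unused.
Cost = 70×2.5 + 250×6.0 + 240×6.5 + 30×8.5 = 3490.

3490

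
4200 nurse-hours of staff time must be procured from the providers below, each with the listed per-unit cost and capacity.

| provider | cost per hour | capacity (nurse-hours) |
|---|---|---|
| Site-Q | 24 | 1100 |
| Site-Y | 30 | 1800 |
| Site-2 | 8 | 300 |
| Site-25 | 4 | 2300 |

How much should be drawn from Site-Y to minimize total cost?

500

Cheapest first:
Take 2300 from Site-25 at 4 → need 1900 more.
Take 300 from Site-2 at 8 → need 1600 more.
Take 1100 from Site-Q at 24 → need 500 more.
Site-Y at 30: take 500 of its 1800 → requirement met.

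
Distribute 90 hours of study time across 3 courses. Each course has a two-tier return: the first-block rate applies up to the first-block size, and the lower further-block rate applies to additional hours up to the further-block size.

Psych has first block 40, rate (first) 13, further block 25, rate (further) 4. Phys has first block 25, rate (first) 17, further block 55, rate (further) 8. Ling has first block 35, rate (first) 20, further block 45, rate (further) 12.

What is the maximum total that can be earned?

1515

Rank every tier by rate: Ling/T1 20 > Phys/T1 17 > Psych/T1 13 > Ling/T2 12 > Phys/T2 8 > Psych/T2 4.
Ling/T1 (20): +35 → 55 left.
Fill Phys T1 block (25 at 17) → 30 left.
30 remain; put them into Psych T1 at 13.
Total = 20×35 + 17×25 + 13×30 = 1515.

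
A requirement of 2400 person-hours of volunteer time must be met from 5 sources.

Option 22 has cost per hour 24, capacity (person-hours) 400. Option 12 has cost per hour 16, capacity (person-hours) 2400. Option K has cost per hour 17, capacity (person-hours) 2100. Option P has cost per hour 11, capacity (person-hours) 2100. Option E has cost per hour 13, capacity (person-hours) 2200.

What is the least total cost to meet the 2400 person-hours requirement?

Fill from the cheapest source first.
Option P at 11: take all 2100 person-hours → 300 still needed.
Option E (13): take the remaining 300 → done.
Option 12, Option K, Option 22: unused.
Cost = 2100×11 + 300×13 = 27000.

27000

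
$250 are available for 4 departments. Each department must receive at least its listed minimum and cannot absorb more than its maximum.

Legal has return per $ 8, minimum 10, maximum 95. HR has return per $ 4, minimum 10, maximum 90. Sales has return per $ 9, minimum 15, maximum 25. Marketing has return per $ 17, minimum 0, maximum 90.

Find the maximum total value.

2675

Meeting every minimum uses 10+10+15+0 = 35 $, leaving 215.
Rank by return per $: Marketing 17 > Sales 9 > Legal 8 > HR 4.
Marketing: +90 to 90 (cap) ; 125 left.
Sales: +10 to 25 (cap) ; 115 left.
Give Legal 85 more to hit its cap of 95 ; 30 left.
HR: +30 (room for 80) → 40. Pool exhausted.
Total = 8×95 + 4×40 + 9×25 + 17×90 = 2675.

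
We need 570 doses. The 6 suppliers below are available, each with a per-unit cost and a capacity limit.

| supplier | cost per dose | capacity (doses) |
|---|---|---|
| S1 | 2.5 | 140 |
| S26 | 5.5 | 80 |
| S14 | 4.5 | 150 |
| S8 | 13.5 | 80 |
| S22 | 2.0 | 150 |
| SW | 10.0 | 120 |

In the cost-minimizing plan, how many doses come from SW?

50

Cheapest first:
S22 at 2.0: take all 150 doses ; 420 still needed.
S1 (2.5): use full 140 ; 280 doses to go.
S14 at 4.5: take all 150 doses ; 130 still needed.
S26 (5.5): use full 80 ; 50 doses to go.
SW at 10.0: take 50 of its 120 ; requirement met.
S8: unused.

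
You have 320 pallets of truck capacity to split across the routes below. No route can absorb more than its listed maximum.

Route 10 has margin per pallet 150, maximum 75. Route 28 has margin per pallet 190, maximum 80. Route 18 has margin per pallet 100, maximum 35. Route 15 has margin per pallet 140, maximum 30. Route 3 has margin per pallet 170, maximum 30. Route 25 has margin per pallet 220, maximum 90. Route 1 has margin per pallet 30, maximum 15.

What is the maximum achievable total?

Rank by margin per pallet: Route 25 220 > Route 28 190 > Route 3 170 > Route 10 150 > Route 15 140 > Route 18 100 > Route 1 30.
Give Route 25 90 to hit its cap of 90 — 230 left.
Route 28 takes 80 to reach its cap of 80 — 150 left.
Route 3 takes 30 to reach its cap of 30 — 120 left.
Route 10: +75 to 75 (cap) — 45 left.
Route 15 takes 30 to reach its cap of 30 — 15 left.
Only 15 left; Route 18 takes them to reach 15.
Total = 150×75 + 190×80 + 100×15 + 140×30 + 170×30 + 220×90 = 57050.

57050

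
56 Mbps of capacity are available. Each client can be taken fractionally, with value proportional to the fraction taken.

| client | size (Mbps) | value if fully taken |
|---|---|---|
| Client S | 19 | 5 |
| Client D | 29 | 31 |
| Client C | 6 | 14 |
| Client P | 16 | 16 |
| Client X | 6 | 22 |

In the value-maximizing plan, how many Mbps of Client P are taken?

Sort by value density: Client X 22/6≈3.67, Client C 14/6≈2.33, Client D 31/29≈1.07, Client P 16/16≈1, Client S 5/19≈0.263.
All 6 Mbps of Client X fit (value 22) — 50 remain.
All 6 Mbps of Client C fit (value 14) — 44 remain.
Client D: take in full, 29 Mbps for value 31 — 15 left.
Only 15 Mbps remain; take 15/16 of Client P for value 16×15/16 = 15.

15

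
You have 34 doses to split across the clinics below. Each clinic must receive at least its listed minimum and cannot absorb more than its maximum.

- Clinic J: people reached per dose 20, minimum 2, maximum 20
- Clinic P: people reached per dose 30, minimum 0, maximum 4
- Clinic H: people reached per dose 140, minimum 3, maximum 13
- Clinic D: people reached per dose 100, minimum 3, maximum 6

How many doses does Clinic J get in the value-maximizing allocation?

11

Meeting every minimum uses 2+0+3+3 = 8 doses, leaving 26.
Highest people reached per dose first: Clinic H 140 > Clinic D 100 > Clinic P 30 > Clinic J 20.
Clinic H takes 10 more to reach its cap of 13 ; 16 left.
Give Clinic D 3 more to hit its cap of 6 ; 13 left.
Give Clinic P 4 more to hit its cap of 4 ; 9 left.
Clinic J: +9 (room for 18) → 11. Pool exhausted.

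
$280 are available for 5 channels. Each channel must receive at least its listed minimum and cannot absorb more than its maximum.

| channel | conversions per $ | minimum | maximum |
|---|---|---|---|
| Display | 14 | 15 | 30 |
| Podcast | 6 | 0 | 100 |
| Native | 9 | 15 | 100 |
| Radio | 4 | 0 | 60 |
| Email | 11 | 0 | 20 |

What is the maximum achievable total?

2260

Meeting every minimum uses 15+0+15+0+0 = 30 $, leaving 250.
Order the channels by conversions per $: Display 14 > Email 11 > Native 9 > Podcast 6 > Radio 4.
Display: +15 to 30 (cap) ; 235 left.
Email: +20 to 20 (cap) ; 215 left.
Give Native 85 more to hit its cap of 100 ; 130 left.
Give Podcast 100 more to hit its cap of 100 ; 30 left.
Radio: +30 (room for 60) → 30. Pool exhausted.
Total = 14×30 + 6×100 + 9×100 + 4×30 + 11×20 = 2260.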